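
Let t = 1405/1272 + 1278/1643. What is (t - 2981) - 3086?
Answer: -239159717/39432 ≈ -6065.1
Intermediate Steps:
t = 74227/39432 (t = 1405*(1/1272) + 1278*(1/1643) = 1405/1272 + 1278/1643 = 74227/39432 ≈ 1.8824)
(t - 2981) - 3086 = (74227/39432 - 2981) - 3086 = -117472565/39432 - 3086 = -239159717/39432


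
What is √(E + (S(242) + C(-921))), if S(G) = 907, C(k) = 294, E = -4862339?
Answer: I*√4861138 ≈ 2204.8*I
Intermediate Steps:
√(E + (S(242) + C(-921))) = √(-4862339 + (907 + 294)) = √(-4862339 + 1201) = √(-4861138) = I*√4861138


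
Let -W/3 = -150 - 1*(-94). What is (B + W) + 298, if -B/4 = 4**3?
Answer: 210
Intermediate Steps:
W = 168 (W = -3*(-150 - 1*(-94)) = -3*(-150 + 94) = -3*(-56) = 168)
B = -256 (B = -4*4**3 = -4*64 = -256)
(B + W) + 298 = (-256 + 168) + 298 = -88 + 298 = 210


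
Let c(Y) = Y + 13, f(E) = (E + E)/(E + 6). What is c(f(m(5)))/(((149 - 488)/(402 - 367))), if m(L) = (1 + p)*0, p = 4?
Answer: -455/339 ≈ -1.3422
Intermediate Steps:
m(L) = 0 (m(L) = (1 + 4)*0 = 5*0 = 0)
f(E) = 2*E/(6 + E) (f(E) = (2*E)/(6 + E) = 2*E/(6 + E))
c(Y) = 13 + Y
c(f(m(5)))/(((149 - 488)/(402 - 367))) = (13 + 2*0/(6 + 0))/(((149 - 488)/(402 - 367))) = (13 + 2*0/6)/((-339/35)) = (13 + 2*0*(⅙))/((-339*1/35)) = (13 + 0)/(-339/35) = 13*(-35/339) = -455/339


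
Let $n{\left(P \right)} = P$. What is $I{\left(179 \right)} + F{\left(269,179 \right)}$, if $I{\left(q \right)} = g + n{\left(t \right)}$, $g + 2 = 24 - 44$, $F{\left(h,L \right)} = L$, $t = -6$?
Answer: $151$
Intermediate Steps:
$g = -22$ ($g = -2 + \left(24 - 44\right) = -2 - 20 = -22$)
$I{\left(q \right)} = -28$ ($I{\left(q \right)} = -22 - 6 = -28$)
$I{\left(179 \right)} + F{\left(269,179 \right)} = -28 + 179 = 151$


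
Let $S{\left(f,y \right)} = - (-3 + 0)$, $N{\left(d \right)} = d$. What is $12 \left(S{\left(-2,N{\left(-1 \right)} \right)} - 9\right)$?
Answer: $-72$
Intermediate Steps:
$S{\left(f,y \right)} = 3$ ($S{\left(f,y \right)} = \left(-1\right) \left(-3\right) = 3$)
$12 \left(S{\left(-2,N{\left(-1 \right)} \right)} - 9\right) = 12 \left(3 - 9\right) = 12 \left(-6\right) = -72$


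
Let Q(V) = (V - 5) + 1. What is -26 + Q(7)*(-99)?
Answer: -323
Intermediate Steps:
Q(V) = -4 + V (Q(V) = (-5 + V) + 1 = -4 + V)
-26 + Q(7)*(-99) = -26 + (-4 + 7)*(-99) = -26 + 3*(-99) = -26 - 297 = -323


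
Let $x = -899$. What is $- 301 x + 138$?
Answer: $270737$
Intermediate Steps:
$- 301 x + 138 = \left(-301\right) \left(-899\right) + 138 = 270599 + 138 = 270737$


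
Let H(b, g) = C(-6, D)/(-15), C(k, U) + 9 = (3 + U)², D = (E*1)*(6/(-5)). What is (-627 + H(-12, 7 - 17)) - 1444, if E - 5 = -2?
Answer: -258803/125 ≈ -2070.4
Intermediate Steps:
E = 3 (E = 5 - 2 = 3)
D = -18/5 (D = (3*1)*(6/(-5)) = 3*(6*(-⅕)) = 3*(-6/5) = -18/5 ≈ -3.6000)
C(k, U) = -9 + (3 + U)²
H(b, g) = 72/125 (H(b, g) = -18*(6 - 18/5)/5/(-15) = -18/5*12/5*(-1/15) = -216/25*(-1/15) = 72/125)
(-627 + H(-12, 7 - 17)) - 1444 = (-627 + 72/125) - 1444 = -78303/125 - 1444 = -258803/125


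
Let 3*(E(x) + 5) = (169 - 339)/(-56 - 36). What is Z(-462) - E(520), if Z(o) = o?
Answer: -63151/138 ≈ -457.62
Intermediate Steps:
E(x) = -605/138 (E(x) = -5 + ((169 - 339)/(-56 - 36))/3 = -5 + (-170/(-92))/3 = -5 + (-170*(-1/92))/3 = -5 + (⅓)*(85/46) = -5 + 85/138 = -605/138)
Z(-462) - E(520) = -462 - 1*(-605/138) = -462 + 605/138 = -63151/138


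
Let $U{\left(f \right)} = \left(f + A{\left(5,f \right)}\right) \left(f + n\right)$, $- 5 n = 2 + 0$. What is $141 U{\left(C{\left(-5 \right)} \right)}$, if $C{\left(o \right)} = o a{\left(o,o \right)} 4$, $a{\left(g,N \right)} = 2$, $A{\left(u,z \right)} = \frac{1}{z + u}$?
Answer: $\frac{39903282}{175} \approx 2.2802 \cdot 10^{5}$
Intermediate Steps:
$A{\left(u,z \right)} = \frac{1}{u + z}$
$C{\left(o \right)} = 8 o$ ($C{\left(o \right)} = o 2 \cdot 4 = 2 o 4 = 8 o$)
$n = - \frac{2}{5}$ ($n = - \frac{2 + 0}{5} = \left(- \frac{1}{5}\right) 2 = - \frac{2}{5} \approx -0.4$)
$U{\left(f \right)} = \left(- \frac{2}{5} + f\right) \left(f + \frac{1}{5 + f}\right)$ ($U{\left(f \right)} = \left(f + \frac{1}{5 + f}\right) \left(f - \frac{2}{5}\right) = \left(f + \frac{1}{5 + f}\right) \left(- \frac{2}{5} + f\right) = \left(- \frac{2}{5} + f\right) \left(f + \frac{1}{5 + f}\right)$)
$141 U{\left(C{\left(-5 \right)} \right)} = 141 \frac{- \frac{2}{5} + \left(8 \left(-5\right)\right)^{3} - 8 \left(-5\right) + \frac{23 \left(8 \left(-5\right)\right)^{2}}{5}}{5 + 8 \left(-5\right)} = 141 \frac{- \frac{2}{5} + \left(-40\right)^{3} - -40 + \frac{23 \left(-40\right)^{2}}{5}}{5 - 40} = 141 \frac{- \frac{2}{5} - 64000 + 40 + \frac{23}{5} \cdot 1600}{-35} = 141 \left(- \frac{- \frac{2}{5} - 64000 + 40 + 7360}{35}\right) = 141 \left(\left(- \frac{1}{35}\right) \left(- \frac{283002}{5}\right)\right) = 141 \cdot \frac{283002}{175} = \frac{39903282}{175}$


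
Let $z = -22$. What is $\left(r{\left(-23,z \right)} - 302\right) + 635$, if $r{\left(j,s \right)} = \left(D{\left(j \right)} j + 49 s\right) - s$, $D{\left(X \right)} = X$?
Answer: $-194$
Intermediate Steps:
$r{\left(j,s \right)} = j^{2} + 48 s$ ($r{\left(j,s \right)} = \left(j j + 49 s\right) - s = \left(j^{2} + 49 s\right) - s = j^{2} + 48 s$)
$\left(r{\left(-23,z \right)} - 302\right) + 635 = \left(\left(\left(-23\right)^{2} + 48 \left(-22\right)\right) - 302\right) + 635 = \left(\left(529 - 1056\right) - 302\right) + 635 = \left(-527 - 302\right) + 635 = -829 + 635 = -194$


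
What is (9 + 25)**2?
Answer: 1156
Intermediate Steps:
(9 + 25)**2 = 34**2 = 1156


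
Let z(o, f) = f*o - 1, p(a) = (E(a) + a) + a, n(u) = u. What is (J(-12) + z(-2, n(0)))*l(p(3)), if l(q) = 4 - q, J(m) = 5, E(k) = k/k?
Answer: -12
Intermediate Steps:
E(k) = 1
p(a) = 1 + 2*a (p(a) = (1 + a) + a = 1 + 2*a)
z(o, f) = -1 + f*o
(J(-12) + z(-2, n(0)))*l(p(3)) = (5 + (-1 + 0*(-2)))*(4 - (1 + 2*3)) = (5 + (-1 + 0))*(4 - (1 + 6)) = (5 - 1)*(4 - 1*7) = 4*(4 - 7) = 4*(-3) = -12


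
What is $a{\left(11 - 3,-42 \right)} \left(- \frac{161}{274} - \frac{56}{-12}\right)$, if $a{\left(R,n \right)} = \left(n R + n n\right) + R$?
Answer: $\frac{2407454}{411} \approx 5857.6$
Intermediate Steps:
$a{\left(R,n \right)} = R + n^{2} + R n$ ($a{\left(R,n \right)} = \left(R n + n^{2}\right) + R = \left(n^{2} + R n\right) + R = R + n^{2} + R n$)
$a{\left(11 - 3,-42 \right)} \left(- \frac{161}{274} - \frac{56}{-12}\right) = \left(\left(11 - 3\right) + \left(-42\right)^{2} + \left(11 - 3\right) \left(-42\right)\right) \left(- \frac{161}{274} - \frac{56}{-12}\right) = \left(8 + 1764 + 8 \left(-42\right)\right) \left(\left(-161\right) \frac{1}{274} - - \frac{14}{3}\right) = \left(8 + 1764 - 336\right) \left(- \frac{161}{274} + \frac{14}{3}\right) = 1436 \cdot \frac{3353}{822} = \frac{2407454}{411}$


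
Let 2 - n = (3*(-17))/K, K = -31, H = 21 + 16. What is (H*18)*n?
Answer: 7326/31 ≈ 236.32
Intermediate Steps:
H = 37
n = 11/31 (n = 2 - 3*(-17)/(-31) = 2 - (-51)*(-1)/31 = 2 - 1*51/31 = 2 - 51/31 = 11/31 ≈ 0.35484)
(H*18)*n = (37*18)*(11/31) = 666*(11/31) = 7326/31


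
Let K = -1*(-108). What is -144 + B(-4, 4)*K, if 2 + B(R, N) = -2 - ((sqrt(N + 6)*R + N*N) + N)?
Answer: -2736 + 432*sqrt(10) ≈ -1369.9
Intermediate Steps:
K = 108
B(R, N) = -4 - N - N**2 - R*sqrt(6 + N) (B(R, N) = -2 + (-2 - ((sqrt(N + 6)*R + N*N) + N)) = -2 + (-2 - ((sqrt(6 + N)*R + N**2) + N)) = -2 + (-2 - ((R*sqrt(6 + N) + N**2) + N)) = -2 + (-2 - ((N**2 + R*sqrt(6 + N)) + N)) = -2 + (-2 - (N + N**2 + R*sqrt(6 + N))) = -2 + (-2 + (-N - N**2 - R*sqrt(6 + N))) = -2 + (-2 - N - N**2 - R*sqrt(6 + N)) = -4 - N - N**2 - R*sqrt(6 + N))
-144 + B(-4, 4)*K = -144 + (-4 - 1*4 - 1*4**2 - 1*(-4)*sqrt(6 + 4))*108 = -144 + (-4 - 4 - 1*16 - 1*(-4)*sqrt(10))*108 = -144 + (-4 - 4 - 16 + 4*sqrt(10))*108 = -144 + (-24 + 4*sqrt(10))*108 = -144 + (-2592 + 432*sqrt(10)) = -2736 + 432*sqrt(10)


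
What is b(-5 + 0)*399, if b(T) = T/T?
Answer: 399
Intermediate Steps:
b(T) = 1
b(-5 + 0)*399 = 1*399 = 399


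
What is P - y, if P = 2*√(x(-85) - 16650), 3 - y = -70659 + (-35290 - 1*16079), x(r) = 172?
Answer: -122031 + 2*I*√16478 ≈ -1.2203e+5 + 256.73*I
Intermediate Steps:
y = 122031 (y = 3 - (-70659 + (-35290 - 1*16079)) = 3 - (-70659 + (-35290 - 16079)) = 3 - (-70659 - 51369) = 3 - 1*(-122028) = 3 + 122028 = 122031)
P = 2*I*√16478 (P = 2*√(172 - 16650) = 2*√(-16478) = 2*(I*√16478) = 2*I*√16478 ≈ 256.73*I)
P - y = 2*I*√16478 - 1*122031 = 2*I*√16478 - 122031 = -122031 + 2*I*√16478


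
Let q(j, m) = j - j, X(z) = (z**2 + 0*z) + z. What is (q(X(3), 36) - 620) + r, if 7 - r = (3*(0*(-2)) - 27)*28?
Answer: 143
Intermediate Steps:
X(z) = z + z**2 (X(z) = (z**2 + 0) + z = z**2 + z = z + z**2)
q(j, m) = 0
r = 763 (r = 7 - (3*(0*(-2)) - 27)*28 = 7 - (3*0 - 27)*28 = 7 - (0 - 27)*28 = 7 - (-27)*28 = 7 - 1*(-756) = 7 + 756 = 763)
(q(X(3), 36) - 620) + r = (0 - 620) + 763 = -620 + 763 = 143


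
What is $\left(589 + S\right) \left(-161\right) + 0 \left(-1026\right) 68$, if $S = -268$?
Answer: $-51681$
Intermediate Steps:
$\left(589 + S\right) \left(-161\right) + 0 \left(-1026\right) 68 = \left(589 - 268\right) \left(-161\right) + 0 \left(-1026\right) 68 = 321 \left(-161\right) + 0 \cdot 68 = -51681 + 0 = -51681$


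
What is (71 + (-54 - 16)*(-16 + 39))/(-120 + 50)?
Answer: 1539/70 ≈ 21.986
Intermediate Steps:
(71 + (-54 - 16)*(-16 + 39))/(-120 + 50) = (71 - 70*23)/(-70) = -(71 - 1610)/70 = -1/70*(-1539) = 1539/70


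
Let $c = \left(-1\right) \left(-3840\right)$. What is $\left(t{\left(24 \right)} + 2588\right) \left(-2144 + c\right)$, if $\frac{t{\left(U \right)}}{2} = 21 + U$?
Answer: $4541888$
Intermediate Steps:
$t{\left(U \right)} = 42 + 2 U$ ($t{\left(U \right)} = 2 \left(21 + U\right) = 42 + 2 U$)
$c = 3840$
$\left(t{\left(24 \right)} + 2588\right) \left(-2144 + c\right) = \left(\left(42 + 2 \cdot 24\right) + 2588\right) \left(-2144 + 3840\right) = \left(\left(42 + 48\right) + 2588\right) 1696 = \left(90 + 2588\right) 1696 = 2678 \cdot 1696 = 4541888$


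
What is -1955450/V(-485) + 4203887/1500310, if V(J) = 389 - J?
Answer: -1465053496131/655635470 ≈ -2234.6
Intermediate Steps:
-1955450/V(-485) + 4203887/1500310 = -1955450/(389 - 1*(-485)) + 4203887/1500310 = -1955450/(389 + 485) + 4203887*(1/1500310) = -1955450/874 + 4203887/1500310 = -1955450*1/874 + 4203887/1500310 = -977725/437 + 4203887/1500310 = -1465053496131/655635470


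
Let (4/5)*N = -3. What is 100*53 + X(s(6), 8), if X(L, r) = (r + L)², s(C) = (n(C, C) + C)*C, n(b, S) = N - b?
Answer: 22041/4 ≈ 5510.3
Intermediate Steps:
N = -15/4 (N = (5/4)*(-3) = -15/4 ≈ -3.7500)
n(b, S) = -15/4 - b
s(C) = -15*C/4 (s(C) = ((-15/4 - C) + C)*C = -15*C/4)
X(L, r) = (L + r)²
100*53 + X(s(6), 8) = 100*53 + (-15/4*6 + 8)² = 5300 + (-45/2 + 8)² = 5300 + (-29/2)² = 5300 + 841/4 = 22041/4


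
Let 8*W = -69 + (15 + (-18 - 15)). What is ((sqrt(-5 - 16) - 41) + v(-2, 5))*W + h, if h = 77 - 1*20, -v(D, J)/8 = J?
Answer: 7503/8 - 87*I*sqrt(21)/8 ≈ 937.88 - 49.836*I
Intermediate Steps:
v(D, J) = -8*J
h = 57 (h = 77 - 20 = 57)
W = -87/8 (W = (-69 + (15 + (-18 - 15)))/8 = (-69 + (15 - 33))/8 = (-69 - 18)/8 = (1/8)*(-87) = -87/8 ≈ -10.875)
((sqrt(-5 - 16) - 41) + v(-2, 5))*W + h = ((sqrt(-5 - 16) - 41) - 8*5)*(-87/8) + 57 = ((sqrt(-21) - 41) - 40)*(-87/8) + 57 = ((I*sqrt(21) - 41) - 40)*(-87/8) + 57 = ((-41 + I*sqrt(21)) - 40)*(-87/8) + 57 = (-81 + I*sqrt(21))*(-87/8) + 57 = (7047/8 - 87*I*sqrt(21)/8) + 57 = 7503/8 - 87*I*sqrt(21)/8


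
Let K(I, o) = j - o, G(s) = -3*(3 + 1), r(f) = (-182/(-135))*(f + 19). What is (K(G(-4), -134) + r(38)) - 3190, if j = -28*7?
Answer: -142882/45 ≈ -3175.2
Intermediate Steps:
r(f) = 3458/135 + 182*f/135 (r(f) = (-182*(-1/135))*(19 + f) = 182*(19 + f)/135 = 3458/135 + 182*f/135)
G(s) = -12 (G(s) = -3*4 = -12)
j = -196
K(I, o) = -196 - o
(K(G(-4), -134) + r(38)) - 3190 = ((-196 - 1*(-134)) + (3458/135 + (182/135)*38)) - 3190 = ((-196 + 134) + (3458/135 + 6916/135)) - 3190 = (-62 + 3458/45) - 3190 = 668/45 - 3190 = -142882/45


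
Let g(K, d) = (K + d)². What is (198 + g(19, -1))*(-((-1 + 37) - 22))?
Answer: -7308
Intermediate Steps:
(198 + g(19, -1))*(-((-1 + 37) - 22)) = (198 + (19 - 1)²)*(-((-1 + 37) - 22)) = (198 + 18²)*(-(36 - 22)) = (198 + 324)*(-1*14) = 522*(-14) = -7308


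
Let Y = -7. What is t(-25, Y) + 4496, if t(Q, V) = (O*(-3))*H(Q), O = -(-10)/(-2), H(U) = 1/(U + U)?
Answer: 44957/10 ≈ 4495.7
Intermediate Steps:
H(U) = 1/(2*U)
O = -5 (O = -(-10)*(-1)/2 = -5*1 = -5)
t(Q, V) = 15/(2*Q) (t(Q, V) = (-5*(-3))*(1/(2*Q)) = 15*(1/(2*Q)) = 15/(2*Q))
t(-25, Y) + 4496 = (15/2)/(-25) + 4496 = (15/2)*(-1/25) + 4496 = -3/10 + 4496 = 44957/10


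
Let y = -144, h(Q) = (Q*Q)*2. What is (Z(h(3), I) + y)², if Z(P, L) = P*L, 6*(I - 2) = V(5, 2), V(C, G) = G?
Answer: 10404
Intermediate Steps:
h(Q) = 2*Q² (h(Q) = Q²*2 = 2*Q²)
I = 7/3 (I = 2 + (⅙)*2 = 2 + ⅓ = 7/3 ≈ 2.3333)
Z(P, L) = L*P
(Z(h(3), I) + y)² = (7*(2*3²)/3 - 144)² = (7*(2*9)/3 - 144)² = ((7/3)*18 - 144)² = (42 - 144)² = (-102)² = 10404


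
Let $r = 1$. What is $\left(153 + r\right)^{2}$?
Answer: $23716$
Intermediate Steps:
$\left(153 + r\right)^{2} = \left(153 + 1\right)^{2} = 154^{2} = 23716$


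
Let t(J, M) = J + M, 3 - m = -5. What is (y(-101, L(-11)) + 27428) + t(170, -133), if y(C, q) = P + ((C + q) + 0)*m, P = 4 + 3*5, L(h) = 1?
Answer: 26684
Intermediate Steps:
m = 8 (m = 3 - 1*(-5) = 3 + 5 = 8)
P = 19 (P = 4 + 15 = 19)
y(C, q) = 19 + 8*C + 8*q (y(C, q) = 19 + ((C + q) + 0)*8 = 19 + (C + q)*8 = 19 + (8*C + 8*q) = 19 + 8*C + 8*q)
(y(-101, L(-11)) + 27428) + t(170, -133) = ((19 + 8*(-101) + 8*1) + 27428) + (170 - 133) = ((19 - 808 + 8) + 27428) + 37 = (-781 + 27428) + 37 = 26647 + 37 = 26684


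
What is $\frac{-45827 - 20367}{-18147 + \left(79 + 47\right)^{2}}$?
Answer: $\frac{66194}{2271} \approx 29.148$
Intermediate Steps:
$\frac{-45827 - 20367}{-18147 + \left(79 + 47\right)^{2}} = - \frac{66194}{-18147 + 126^{2}} = - \frac{66194}{-18147 + 15876} = - \frac{66194}{-2271} = \left(-66194\right) \left(- \frac{1}{2271}\right) = \frac{66194}{2271}$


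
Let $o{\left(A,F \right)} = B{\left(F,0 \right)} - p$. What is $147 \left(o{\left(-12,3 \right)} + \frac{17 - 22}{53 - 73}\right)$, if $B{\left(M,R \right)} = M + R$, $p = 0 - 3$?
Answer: $\frac{3675}{4} \approx 918.75$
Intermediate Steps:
$p = -3$
$o{\left(A,F \right)} = 3 + F$ ($o{\left(A,F \right)} = \left(F + 0\right) - -3 = F + 3 = 3 + F$)
$147 \left(o{\left(-12,3 \right)} + \frac{17 - 22}{53 - 73}\right) = 147 \left(\left(3 + 3\right) + \frac{17 - 22}{53 - 73}\right) = 147 \left(6 - \frac{5}{-20}\right) = 147 \left(6 - - \frac{1}{4}\right) = 147 \left(6 + \frac{1}{4}\right) = 147 \cdot \frac{25}{4} = \frac{3675}{4}$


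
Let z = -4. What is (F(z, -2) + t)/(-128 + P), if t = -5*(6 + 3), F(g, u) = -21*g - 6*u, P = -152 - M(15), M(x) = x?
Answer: -51/295 ≈ -0.17288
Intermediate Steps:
P = -167 (P = -152 - 1*15 = -152 - 15 = -167)
t = -45 (t = -5*9 = -45)
(F(z, -2) + t)/(-128 + P) = ((-21*(-4) - 6*(-2)) - 45)/(-128 - 167) = ((84 + 12) - 45)/(-295) = (96 - 45)*(-1/295) = 51*(-1/295) = -51/295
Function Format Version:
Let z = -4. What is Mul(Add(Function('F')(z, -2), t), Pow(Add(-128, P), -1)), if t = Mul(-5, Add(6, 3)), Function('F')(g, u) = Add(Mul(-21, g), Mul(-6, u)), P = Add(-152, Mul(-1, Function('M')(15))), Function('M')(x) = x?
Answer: Rational(-51, 295) ≈ -0.17288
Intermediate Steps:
P = -167 (P = Add(-152, Mul(-1, 15)) = Add(-152, -15) = -167)
t = -45 (t = Mul(-5, 9) = -45)
Mul(Add(Function('F')(z, -2), t), Pow(Add(-128, P), -1)) = Mul(Add(Add(Mul(-21, -4), Mul(-6, -2)), -45), Pow(Add(-128, -167), -1)) = Mul(Add(Add(84, 12), -45), Pow(-295, -1)) = Mul(Add(96, -45), Rational(-1, 295)) = Mul(51, Rational(-1, 295)) = Rational(-51, 295)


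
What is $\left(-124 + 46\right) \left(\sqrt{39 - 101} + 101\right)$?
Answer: $-7878 - 78 i \sqrt{62} \approx -7878.0 - 614.17 i$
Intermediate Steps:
$\left(-124 + 46\right) \left(\sqrt{39 - 101} + 101\right) = - 78 \left(\sqrt{-62} + 101\right) = - 78 \left(i \sqrt{62} + 101\right) = - 78 \left(101 + i \sqrt{62}\right) = -7878 - 78 i \sqrt{62}$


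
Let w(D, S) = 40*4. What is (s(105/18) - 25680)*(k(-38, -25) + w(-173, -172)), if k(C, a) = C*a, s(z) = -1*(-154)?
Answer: -28333860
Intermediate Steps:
s(z) = 154
w(D, S) = 160
(s(105/18) - 25680)*(k(-38, -25) + w(-173, -172)) = (154 - 25680)*(-38*(-25) + 160) = -25526*(950 + 160) = -25526*1110 = -28333860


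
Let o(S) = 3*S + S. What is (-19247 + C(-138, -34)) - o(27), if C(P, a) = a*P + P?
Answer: -14801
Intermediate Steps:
C(P, a) = P + P*a (C(P, a) = P*a + P = P + P*a)
o(S) = 4*S
(-19247 + C(-138, -34)) - o(27) = (-19247 - 138*(1 - 34)) - 4*27 = (-19247 - 138*(-33)) - 1*108 = (-19247 + 4554) - 108 = -14693 - 108 = -14801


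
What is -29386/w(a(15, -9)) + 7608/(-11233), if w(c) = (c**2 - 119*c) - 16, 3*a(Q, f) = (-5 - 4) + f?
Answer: -167838605/4122511 ≈ -40.713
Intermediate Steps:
a(Q, f) = -3 + f/3 (a(Q, f) = ((-5 - 4) + f)/3 = (-9 + f)/3 = -3 + f/3)
w(c) = -16 + c**2 - 119*c
-29386/w(a(15, -9)) + 7608/(-11233) = -29386/(-16 + (-3 + (1/3)*(-9))**2 - 119*(-3 + (1/3)*(-9))) + 7608/(-11233) = -29386/(-16 + (-3 - 3)**2 - 119*(-3 - 3)) + 7608*(-1/11233) = -29386/(-16 + (-6)**2 - 119*(-6)) - 7608/11233 = -29386/(-16 + 36 + 714) - 7608/11233 = -29386/734 - 7608/11233 = -29386*1/734 - 7608/11233 = -14693/367 - 7608/11233 = -167838605/4122511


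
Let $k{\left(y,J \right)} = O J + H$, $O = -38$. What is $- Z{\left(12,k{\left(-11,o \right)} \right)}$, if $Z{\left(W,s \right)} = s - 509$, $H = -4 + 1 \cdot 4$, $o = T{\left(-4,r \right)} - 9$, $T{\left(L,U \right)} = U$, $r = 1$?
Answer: $205$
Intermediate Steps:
$o = -8$ ($o = 1 - 9 = -8$)
$H = 0$ ($H = -4 + 4 = 0$)
$k{\left(y,J \right)} = - 38 J$ ($k{\left(y,J \right)} = - 38 J + 0 = - 38 J$)
$Z{\left(W,s \right)} = -509 + s$ ($Z{\left(W,s \right)} = s - 509 = -509 + s$)
$- Z{\left(12,k{\left(-11,o \right)} \right)} = - (-509 - -304) = - (-509 + 304) = \left(-1\right) \left(-205\right) = 205$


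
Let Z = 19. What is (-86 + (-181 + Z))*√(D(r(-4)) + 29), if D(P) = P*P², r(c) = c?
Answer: -248*I*√35 ≈ -1467.2*I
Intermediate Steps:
D(P) = P³
(-86 + (-181 + Z))*√(D(r(-4)) + 29) = (-86 + (-181 + 19))*√((-4)³ + 29) = (-86 - 162)*√(-64 + 29) = -248*I*√35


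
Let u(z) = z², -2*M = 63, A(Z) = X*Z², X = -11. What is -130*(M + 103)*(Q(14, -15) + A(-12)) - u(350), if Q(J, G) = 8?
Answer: 14526420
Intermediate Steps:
A(Z) = -11*Z²
M = -63/2 (M = -½*63 = -63/2 ≈ -31.500)
-130*(M + 103)*(Q(14, -15) + A(-12)) - u(350) = -130*(-63/2 + 103)*(8 - 11*(-12)²) - 1*350² = -9295*(8 - 11*144) - 1*122500 = -9295*(8 - 1584) - 122500 = -9295*(-1576) - 122500 = -130*(-112684) - 122500 = 14648920 - 122500 = 14526420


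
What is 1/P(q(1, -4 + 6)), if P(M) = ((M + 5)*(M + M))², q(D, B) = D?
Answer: 1/144 ≈ 0.0069444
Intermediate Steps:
P(M) = 4*M²*(5 + M)² (P(M) = ((5 + M)*(2*M))² = (2*M*(5 + M))² = 4*M²*(5 + M)²)
1/P(q(1, -4 + 6)) = 1/(4*1²*(5 + 1)²) = 1/(4*1*6²) = 1/(4*1*36) = 1/144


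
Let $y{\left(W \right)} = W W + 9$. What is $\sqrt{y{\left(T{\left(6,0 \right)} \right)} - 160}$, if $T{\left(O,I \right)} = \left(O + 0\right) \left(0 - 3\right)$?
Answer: $\sqrt{173} \approx 13.153$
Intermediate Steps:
$T{\left(O,I \right)} = - 3 O$ ($T{\left(O,I \right)} = O \left(-3\right) = - 3 O$)
$y{\left(W \right)} = 9 + W^{2}$ ($y{\left(W \right)} = W^{2} + 9 = 9 + W^{2}$)
$\sqrt{y{\left(T{\left(6,0 \right)} \right)} - 160} = \sqrt{\left(9 + \left(\left(-3\right) 6\right)^{2}\right) - 160} = \sqrt{\left(9 + \left(-18\right)^{2}\right) - 160} = \sqrt{\left(9 + 324\right) - 160} = \sqrt{333 - 160} = \sqrt{173}$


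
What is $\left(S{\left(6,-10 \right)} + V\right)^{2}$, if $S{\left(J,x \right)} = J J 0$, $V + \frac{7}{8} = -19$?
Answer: $\frac{25281}{64} \approx 395.02$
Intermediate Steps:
$V = - \frac{159}{8}$ ($V = - \frac{7}{8} - 19 = - \frac{159}{8} \approx -19.875$)
$S{\left(J,x \right)} = 0$ ($S{\left(J,x \right)} = J^{2} \cdot 0 = 0$)
$\left(S{\left(6,-10 \right)} + V\right)^{2} = \left(0 - \frac{159}{8}\right)^{2} = \left(- \frac{159}{8}\right)^{2} = \frac{25281}{64}$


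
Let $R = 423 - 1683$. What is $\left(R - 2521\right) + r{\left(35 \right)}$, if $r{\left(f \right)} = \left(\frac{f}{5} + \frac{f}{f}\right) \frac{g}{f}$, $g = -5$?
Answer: $- \frac{26475}{7} \approx -3782.1$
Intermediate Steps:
$R = -1260$ ($R = 423 - 1683 = -1260$)
$r{\left(f \right)} = - \frac{5 \left(1 + \frac{f}{5}\right)}{f}$ ($r{\left(f \right)} = \left(\frac{f}{5} + \frac{f}{f}\right) \left(- \frac{5}{f}\right) = \left(f \frac{1}{5} + 1\right) \left(- \frac{5}{f}\right) = \left(\frac{f}{5} + 1\right) \left(- \frac{5}{f}\right) = \left(1 + \frac{f}{5}\right) \left(- \frac{5}{f}\right) = - \frac{5 \left(1 + \frac{f}{5}\right)}{f}$)
$\left(R - 2521\right) + r{\left(35 \right)} = \left(-1260 - 2521\right) + \frac{-5 - 35}{35} = -3781 + \frac{-5 - 35}{35} = -3781 + \frac{1}{35} \left(-40\right) = -3781 - \frac{8}{7} = - \frac{26475}{7}$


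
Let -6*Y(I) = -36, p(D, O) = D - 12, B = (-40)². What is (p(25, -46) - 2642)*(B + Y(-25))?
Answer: -4222174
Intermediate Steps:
B = 1600
p(D, O) = -12 + D
Y(I) = 6 (Y(I) = -⅙*(-36) = 6)
(p(25, -46) - 2642)*(B + Y(-25)) = ((-12 + 25) - 2642)*(1600 + 6) = (13 - 2642)*1606 = -2629*1606 = -4222174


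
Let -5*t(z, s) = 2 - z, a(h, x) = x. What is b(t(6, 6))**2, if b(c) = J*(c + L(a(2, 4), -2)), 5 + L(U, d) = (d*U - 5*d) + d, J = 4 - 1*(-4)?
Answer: 28224/25 ≈ 1129.0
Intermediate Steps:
J = 8 (J = 4 + 4 = 8)
t(z, s) = -2/5 + z/5 (t(z, s) = -(2 - z)/5 = -2/5 + z/5)
L(U, d) = -5 - 4*d + U*d (L(U, d) = -5 + ((d*U - 5*d) + d) = -5 + ((U*d - 5*d) + d) = -5 + ((-5*d + U*d) + d) = -5 + (-4*d + U*d) = -5 - 4*d + U*d)
b(c) = -40 + 8*c (b(c) = 8*(c + (-5 - 4*(-2) + 4*(-2))) = 8*(c + (-5 + 8 - 8)) = 8*(c - 5) = 8*(-5 + c) = -40 + 8*c)
b(t(6, 6))**2 = (-40 + 8*(-2/5 + (1/5)*6))**2 = (-40 + 8*(-2/5 + 6/5))**2 = (-40 + 8*(4/5))**2 = (-40 + 32/5)**2 = (-168/5)**2 = 28224/25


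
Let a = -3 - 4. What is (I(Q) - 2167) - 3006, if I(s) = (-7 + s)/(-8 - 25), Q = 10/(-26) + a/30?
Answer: -66573539/12870 ≈ -5172.8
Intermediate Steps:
a = -7
Q = -241/390 (Q = 10/(-26) - 7/30 = 10*(-1/26) - 7*1/30 = -5/13 - 7/30 = -241/390 ≈ -0.61795)
I(s) = 7/33 - s/33 (I(s) = (-7 + s)/(-33) = (-7 + s)*(-1/33) = 7/33 - s/33)
(I(Q) - 2167) - 3006 = ((7/33 - 1/33*(-241/390)) - 2167) - 3006 = ((7/33 + 241/12870) - 2167) - 3006 = (2971/12870 - 2167) - 3006 = -27886319/12870 - 3006 = -66573539/12870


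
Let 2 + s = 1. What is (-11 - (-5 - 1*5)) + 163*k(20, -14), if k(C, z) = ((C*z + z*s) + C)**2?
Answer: 9864107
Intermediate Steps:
s = -1 (s = -2 + 1 = -1)
k(C, z) = (C - z + C*z)**2 (k(C, z) = ((C*z + z*(-1)) + C)**2 = ((C*z - z) + C)**2 = ((-z + C*z) + C)**2 = (C - z + C*z)**2)
(-11 - (-5 - 1*5)) + 163*k(20, -14) = (-11 - (-5 - 1*5)) + 163*(20 - 1*(-14) + 20*(-14))**2 = (-11 - (-5 - 5)) + 163*(20 + 14 - 280)**2 = (-11 - 1*(-10)) + 163*(-246)**2 = (-11 + 10) + 163*60516 = -1 + 9864108 = 9864107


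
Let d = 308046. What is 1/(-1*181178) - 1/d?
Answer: -122306/13952789547 ≈ -8.7657e-6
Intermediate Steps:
1/(-1*181178) - 1/d = 1/(-1*181178) - 1/308046 = 1/(-181178) - 1*1/308046 = -1/181178 - 1/308046 = -122306/13952789547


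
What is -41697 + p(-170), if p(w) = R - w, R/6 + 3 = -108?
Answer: -42193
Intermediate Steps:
R = -666 (R = -18 + 6*(-108) = -18 - 648 = -666)
p(w) = -666 - w
-41697 + p(-170) = -41697 + (-666 - 1*(-170)) = -41697 + (-666 + 170) = -41697 - 496 = -42193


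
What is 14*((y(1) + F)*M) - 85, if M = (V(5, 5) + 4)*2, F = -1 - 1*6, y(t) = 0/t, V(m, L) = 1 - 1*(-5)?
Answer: -2045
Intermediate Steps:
V(m, L) = 6 (V(m, L) = 1 + 5 = 6)
y(t) = 0
F = -7 (F = -1 - 6 = -7)
M = 20 (M = (6 + 4)*2 = 10*2 = 20)
14*((y(1) + F)*M) - 85 = 14*((0 - 7)*20) - 85 = 14*(-7*20) - 85 = 14*(-140) - 85 = -1960 - 85 = -2045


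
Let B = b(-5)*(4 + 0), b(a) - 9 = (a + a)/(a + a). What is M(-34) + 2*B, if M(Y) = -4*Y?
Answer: 216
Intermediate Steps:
b(a) = 10 (b(a) = 9 + (a + a)/(a + a) = 9 + (2*a)/((2*a)) = 9 + (2*a)*(1/(2*a)) = 9 + 1 = 10)
B = 40 (B = 10*(4 + 0) = 10*4 = 40)
M(-34) + 2*B = -4*(-34) + 2*40 = 136 + 80 = 216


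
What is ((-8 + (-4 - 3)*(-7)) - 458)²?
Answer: 173889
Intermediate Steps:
((-8 + (-4 - 3)*(-7)) - 458)² = ((-8 - 7*(-7)) - 458)² = ((-8 + 49) - 458)² = (41 - 458)² = (-417)² = 173889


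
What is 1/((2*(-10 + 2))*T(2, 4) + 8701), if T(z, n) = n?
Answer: 1/8637 ≈ 0.00011578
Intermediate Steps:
1/((2*(-10 + 2))*T(2, 4) + 8701) = 1/((2*(-10 + 2))*4 + 8701) = 1/((2*(-8))*4 + 8701) = 1/(-16*4 + 8701) = 1/(-64 + 8701) = 1/8637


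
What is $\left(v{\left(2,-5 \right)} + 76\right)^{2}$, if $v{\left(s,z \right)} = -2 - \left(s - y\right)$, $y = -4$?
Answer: $4624$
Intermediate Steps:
$v{\left(s,z \right)} = -6 - s$ ($v{\left(s,z \right)} = -2 - \left(4 + s\right) = -6 - s$)
$\left(v{\left(2,-5 \right)} + 76\right)^{2} = \left(\left(-6 - 2\right) + 76\right)^{2} = \left(-8 + 76\right)^{2} = 68^{2} = 4624$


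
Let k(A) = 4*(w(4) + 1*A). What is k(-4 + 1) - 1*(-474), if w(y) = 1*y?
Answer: 478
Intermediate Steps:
w(y) = y
k(A) = 16 + 4*A (k(A) = 4*(4 + 1*A) = 4*(4 + A) = 16 + 4*A)
k(-4 + 1) - 1*(-474) = (16 + 4*(-4 + 1)) - 1*(-474) = (16 + 4*(-3)) + 474 = (16 - 12) + 474 = 4 + 474 = 478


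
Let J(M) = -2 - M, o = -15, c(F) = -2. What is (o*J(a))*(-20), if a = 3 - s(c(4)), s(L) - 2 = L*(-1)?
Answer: -300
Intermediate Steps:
s(L) = 2 - L (s(L) = 2 + L*(-1) = 2 - L)
a = -1 (a = 3 - (2 - 1*(-2)) = 3 - (2 + 2) = 3 - 1*4 = 3 - 4 = -1)
(o*J(a))*(-20) = -15*(-2 - 1*(-1))*(-20) = -15*(-2 + 1)*(-20) = -15*(-1)*(-20) = 15*(-20) = -300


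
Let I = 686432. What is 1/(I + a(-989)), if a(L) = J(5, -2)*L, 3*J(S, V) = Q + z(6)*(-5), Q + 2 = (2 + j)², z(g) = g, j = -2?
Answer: 3/2090944 ≈ 1.4348e-6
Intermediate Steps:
Q = -2 (Q = -2 + (2 - 2)² = -2 + 0² = -2 + 0 = -2)
J(S, V) = -32/3 (J(S, V) = (-2 + 6*(-5))/3 = (-2 - 30)/3 = (⅓)*(-32) = -32/3)
a(L) = -32*L/3
1/(I + a(-989)) = 1/(686432 - 32/3*(-989)) = 1/(686432 + 31648/3) = 1/(2090944/3) = 3/2090944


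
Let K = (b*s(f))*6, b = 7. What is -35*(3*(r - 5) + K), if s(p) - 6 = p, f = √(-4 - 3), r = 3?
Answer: -8610 - 1470*I*√7 ≈ -8610.0 - 3889.3*I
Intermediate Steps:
f = I*√7 (f = √(-7) = I*√7 ≈ 2.6458*I)
s(p) = 6 + p
K = 252 + 42*I*√7 (K = (7*(6 + I*√7))*6 = (42 + 7*I*√7)*6 = 252 + 42*I*√7 ≈ 252.0 + 111.12*I)
-35*(3*(r - 5) + K) = -35*(3*(3 - 5) + (252 + 42*I*√7)) = -35*(3*(-2) + (252 + 42*I*√7)) = -35*(-6 + (252 + 42*I*√7)) = -35*(246 + 42*I*√7) = -8610 - 1470*I*√7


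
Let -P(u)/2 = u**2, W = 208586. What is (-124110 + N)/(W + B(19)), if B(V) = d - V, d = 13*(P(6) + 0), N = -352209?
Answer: -476319/207631 ≈ -2.2941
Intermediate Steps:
P(u) = -2*u**2
d = -936 (d = 13*(-2*6**2 + 0) = 13*(-2*36 + 0) = 13*(-72 + 0) = 13*(-72) = -936)
B(V) = -936 - V
(-124110 + N)/(W + B(19)) = (-124110 - 352209)/(208586 + (-936 - 1*19)) = -476319/(208586 + (-936 - 19)) = -476319/(208586 - 955) = -476319/207631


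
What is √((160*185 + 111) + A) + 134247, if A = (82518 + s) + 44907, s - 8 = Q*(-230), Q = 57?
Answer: 134247 + √144034 ≈ 1.3463e+5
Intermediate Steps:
s = -13102 (s = 8 + 57*(-230) = 8 - 13110 = -13102)
A = 114323 (A = (82518 - 13102) + 44907 = 69416 + 44907 = 114323)
√((160*185 + 111) + A) + 134247 = √((160*185 + 111) + 114323) + 134247 = √((29600 + 111) + 114323) + 134247 = √(29711 + 114323) + 134247 = √144034 + 134247 = 134247 + √144034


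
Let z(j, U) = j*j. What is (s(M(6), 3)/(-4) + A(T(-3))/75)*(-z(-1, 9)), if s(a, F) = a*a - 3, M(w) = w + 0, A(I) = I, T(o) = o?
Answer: 829/100 ≈ 8.2900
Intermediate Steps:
z(j, U) = j**2
M(w) = w
s(a, F) = -3 + a**2 (s(a, F) = a**2 - 3 = -3 + a**2)
(s(M(6), 3)/(-4) + A(T(-3))/75)*(-z(-1, 9)) = ((-3 + 6**2)/(-4) - 3/75)*(-1*(-1)**2) = ((-3 + 36)*(-1/4) - 3*1/75)*(-1*1) = (33*(-1/4) - 1/25)*(-1) = (-33/4 - 1/25)*(-1) = -829/100*(-1) = 829/100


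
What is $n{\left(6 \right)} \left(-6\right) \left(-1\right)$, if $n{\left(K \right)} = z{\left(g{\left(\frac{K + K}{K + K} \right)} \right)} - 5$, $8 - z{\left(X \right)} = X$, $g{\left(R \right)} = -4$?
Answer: $42$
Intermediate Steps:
$z{\left(X \right)} = 8 - X$
$n{\left(K \right)} = 7$ ($n{\left(K \right)} = \left(8 - -4\right) - 5 = \left(8 + 4\right) - 5 = 12 - 5 = 7$)
$n{\left(6 \right)} \left(-6\right) \left(-1\right) = 7 \left(-6\right) \left(-1\right) = \left(-42\right) \left(-1\right) = 42$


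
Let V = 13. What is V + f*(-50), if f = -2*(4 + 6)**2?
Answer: 10013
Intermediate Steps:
f = -200 (f = -2*10**2 = -2*100 = -200)
V + f*(-50) = 13 - 200*(-50) = 13 + 10000 = 10013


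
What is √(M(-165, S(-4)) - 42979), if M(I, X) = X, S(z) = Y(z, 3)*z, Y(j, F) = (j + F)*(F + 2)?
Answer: 19*I*√119 ≈ 207.27*I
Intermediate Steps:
Y(j, F) = (2 + F)*(F + j) (Y(j, F) = (F + j)*(2 + F) = (2 + F)*(F + j))
S(z) = z*(15 + 5*z) (S(z) = (3² + 2*3 + 2*z + 3*z)*z = (9 + 6 + 2*z + 3*z)*z = (15 + 5*z)*z = z*(15 + 5*z))
√(M(-165, S(-4)) - 42979) = √(5*(-4)*(3 - 4) - 42979) = √(5*(-4)*(-1) - 42979) = √(20 - 42979) = √(-42959) = 19*I*√119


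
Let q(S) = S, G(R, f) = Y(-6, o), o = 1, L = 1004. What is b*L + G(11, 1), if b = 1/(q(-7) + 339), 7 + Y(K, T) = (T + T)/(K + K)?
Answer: -2063/498 ≈ -4.1426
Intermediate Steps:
Y(K, T) = -7 + T/K (Y(K, T) = -7 + (T + T)/(K + K) = -7 + (2*T)/((2*K)) = -7 + (2*T)*(1/(2*K)) = -7 + T/K)
G(R, f) = -43/6 (G(R, f) = -7 + 1/(-6) = -7 + 1*(-⅙) = -7 - ⅙ = -43/6)
b = 1/332 (b = 1/(-7 + 339) = 1/332 ≈ 0.0030120)
b*L + G(11, 1) = (1/332)*1004 - 43/6 = 251/83 - 43/6 = -2063/498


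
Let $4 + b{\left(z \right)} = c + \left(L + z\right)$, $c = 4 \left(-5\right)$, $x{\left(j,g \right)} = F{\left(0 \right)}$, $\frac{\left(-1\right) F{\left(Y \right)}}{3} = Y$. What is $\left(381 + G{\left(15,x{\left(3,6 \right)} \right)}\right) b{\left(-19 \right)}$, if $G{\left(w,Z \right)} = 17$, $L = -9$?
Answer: $-20696$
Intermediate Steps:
$F{\left(Y \right)} = - 3 Y$
$x{\left(j,g \right)} = 0$ ($x{\left(j,g \right)} = \left(-3\right) 0 = 0$)
$c = -20$
$b{\left(z \right)} = -33 + z$ ($b{\left(z \right)} = -4 + \left(-20 + \left(-9 + z\right)\right) = -4 + \left(-29 + z\right) = -33 + z$)
$\left(381 + G{\left(15,x{\left(3,6 \right)} \right)}\right) b{\left(-19 \right)} = \left(381 + 17\right) \left(-33 - 19\right) = 398 \left(-52\right) = -20696$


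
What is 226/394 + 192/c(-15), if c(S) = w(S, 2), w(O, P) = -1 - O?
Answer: 19703/1379 ≈ 14.288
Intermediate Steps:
c(S) = -1 - S
226/394 + 192/c(-15) = 226/394 + 192/(-1 - 1*(-15)) = 226*(1/394) + 192/(-1 + 15) = 113/197 + 192/14 = 113/197 + 192*(1/14) = 113/197 + 96/7 = 19703/1379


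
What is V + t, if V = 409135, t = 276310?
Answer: 685445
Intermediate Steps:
V + t = 409135 + 276310 = 685445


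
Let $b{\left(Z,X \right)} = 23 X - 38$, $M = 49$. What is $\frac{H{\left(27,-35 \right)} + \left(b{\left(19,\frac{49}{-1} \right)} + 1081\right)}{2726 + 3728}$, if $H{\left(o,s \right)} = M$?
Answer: $- \frac{5}{922} \approx -0.005423$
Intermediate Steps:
$b{\left(Z,X \right)} = -38 + 23 X$
$H{\left(o,s \right)} = 49$
$\frac{H{\left(27,-35 \right)} + \left(b{\left(19,\frac{49}{-1} \right)} + 1081\right)}{2726 + 3728} = \frac{49 + \left(\left(-38 + 23 \frac{49}{-1}\right) + 1081\right)}{2726 + 3728} = \frac{49 + \left(\left(-38 + 23 \cdot 49 \left(-1\right)\right) + 1081\right)}{6454} = \left(49 + \left(\left(-38 + 23 \left(-49\right)\right) + 1081\right)\right) \frac{1}{6454} = \left(49 + \left(\left(-38 - 1127\right) + 1081\right)\right) \frac{1}{6454} = \left(49 + \left(-1165 + 1081\right)\right) \frac{1}{6454} = \left(49 - 84\right) \frac{1}{6454} = \left(-35\right) \frac{1}{6454} = - \frac{5}{922}$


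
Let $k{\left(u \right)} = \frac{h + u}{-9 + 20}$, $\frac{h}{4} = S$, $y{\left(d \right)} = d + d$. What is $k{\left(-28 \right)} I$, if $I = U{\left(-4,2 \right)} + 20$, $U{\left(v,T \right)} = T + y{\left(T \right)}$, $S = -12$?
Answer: $- \frac{1976}{11} \approx -179.64$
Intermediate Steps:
$y{\left(d \right)} = 2 d$
$U{\left(v,T \right)} = 3 T$ ($U{\left(v,T \right)} = T + 2 T = 3 T$)
$h = -48$ ($h = 4 \left(-12\right) = -48$)
$I = 26$ ($I = 3 \cdot 2 + 20 = 6 + 20 = 26$)
$k{\left(u \right)} = - \frac{48}{11} + \frac{u}{11}$ ($k{\left(u \right)} = \frac{-48 + u}{-9 + 20} = \frac{-48 + u}{11} = \left(-48 + u\right) \frac{1}{11} = - \frac{48}{11} + \frac{u}{11}$)
$k{\left(-28 \right)} I = \left(- \frac{48}{11} + \frac{1}{11} \left(-28\right)\right) 26 = \left(- \frac{48}{11} - \frac{28}{11}\right) 26 = \left(- \frac{76}{11}\right) 26 = - \frac{1976}{11}$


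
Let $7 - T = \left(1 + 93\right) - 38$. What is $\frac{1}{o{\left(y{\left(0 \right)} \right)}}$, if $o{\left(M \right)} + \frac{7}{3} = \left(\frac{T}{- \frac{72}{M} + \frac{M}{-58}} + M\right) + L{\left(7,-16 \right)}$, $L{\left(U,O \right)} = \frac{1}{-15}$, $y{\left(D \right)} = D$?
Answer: $- \frac{5}{12} \approx -0.41667$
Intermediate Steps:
$L{\left(U,O \right)} = - \frac{1}{15}$
$T = -49$ ($T = 7 - \left(\left(1 + 93\right) - 38\right) = 7 - \left(94 - 38\right) = 7 - 56 = -49$)
$o{\left(M \right)} = - \frac{12}{5} + M - \frac{49}{- \frac{72}{M} - \frac{M}{58}}$ ($o{\left(M \right)} = - \frac{7}{3} - \left(\frac{1}{15} - M + \frac{49}{- \frac{72}{M} + \frac{M}{-58}}\right) = - \frac{7}{3} - \left(\frac{1}{15} - M + \frac{49}{- \frac{72}{M} + M \left(- \frac{1}{58}\right)}\right) = - \frac{7}{3} - \left(\frac{1}{15} - M + \frac{49}{- \frac{72}{M} - \frac{M}{58}}\right) = - \frac{12}{5} + M - \frac{49}{- \frac{72}{M} - \frac{M}{58}}$)
$\frac{1}{o{\left(y{\left(0 \right)} \right)}} = \frac{1}{\frac{1}{5} \frac{1}{4176 + 0^{2}} \left(-50112 - 12 \cdot 0^{2} + 5 \cdot 0^{3} + 35090 \cdot 0\right)} = \frac{1}{\frac{1}{5} \frac{1}{4176 + 0} \left(-50112 - 0 + 5 \cdot 0 + 0\right)} = \frac{1}{\frac{1}{5} \cdot \frac{1}{4176} \left(-50112 + 0 + 0 + 0\right)} = \frac{1}{\frac{1}{5} \cdot \frac{1}{4176} \left(-50112\right)} = \frac{1}{- \frac{12}{5}} = - \frac{5}{12}$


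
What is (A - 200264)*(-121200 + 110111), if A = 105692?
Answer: 1048708908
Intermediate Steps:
(A - 200264)*(-121200 + 110111) = (105692 - 200264)*(-121200 + 110111) = -94572*(-11089) = 1048708908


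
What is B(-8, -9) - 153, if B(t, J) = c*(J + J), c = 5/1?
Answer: -243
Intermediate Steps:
c = 5 (c = 5*1 = 5)
B(t, J) = 10*J (B(t, J) = 5*(J + J) = 5*(2*J) = 10*J)
B(-8, -9) - 153 = 10*(-9) - 153 = -90 - 153 = -243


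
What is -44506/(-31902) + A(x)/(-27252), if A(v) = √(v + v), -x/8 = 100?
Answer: 22253/15951 - 10*I/6813 ≈ 1.3951 - 0.0014678*I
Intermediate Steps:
x = -800 (x = -8*100 = -800)
A(v) = √2*√v (A(v) = √(2*v) = √2*√v)
-44506/(-31902) + A(x)/(-27252) = -44506/(-31902) + (√2*√(-800))/(-27252) = -44506*(-1/31902) + (√2*(20*I*√2))*(-1/27252) = 22253/15951 + (40*I)*(-1/27252) = 22253/15951 - 10*I/6813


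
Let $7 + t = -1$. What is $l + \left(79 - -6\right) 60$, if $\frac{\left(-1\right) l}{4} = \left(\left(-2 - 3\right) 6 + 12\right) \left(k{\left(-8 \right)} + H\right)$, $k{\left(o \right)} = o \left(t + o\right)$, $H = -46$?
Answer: $11004$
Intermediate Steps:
$t = -8$ ($t = -7 - 1 = -8$)
$k{\left(o \right)} = o \left(-8 + o\right)$
$l = 5904$ ($l = - 4 \left(\left(-2 - 3\right) 6 + 12\right) \left(- 8 \left(-8 - 8\right) - 46\right) = - 4 \left(\left(-5\right) 6 + 12\right) \left(\left(-8\right) \left(-16\right) - 46\right) = - 4 \left(-30 + 12\right) \left(128 - 46\right) = - 4 \left(\left(-18\right) 82\right) = \left(-4\right) \left(-1476\right) = 5904$)
$l + \left(79 - -6\right) 60 = 5904 + \left(79 - -6\right) 60 = 5904 + \left(79 + 6\right) 60 = 5904 + 85 \cdot 60 = 5904 + 5100 = 11004$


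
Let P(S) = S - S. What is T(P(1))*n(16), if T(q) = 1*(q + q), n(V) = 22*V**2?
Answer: 0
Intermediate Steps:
P(S) = 0
T(q) = 2*q (T(q) = 1*(2*q) = 2*q)
T(P(1))*n(16) = (2*0)*(22*16**2) = 0*(22*256) = 0*5632 = 0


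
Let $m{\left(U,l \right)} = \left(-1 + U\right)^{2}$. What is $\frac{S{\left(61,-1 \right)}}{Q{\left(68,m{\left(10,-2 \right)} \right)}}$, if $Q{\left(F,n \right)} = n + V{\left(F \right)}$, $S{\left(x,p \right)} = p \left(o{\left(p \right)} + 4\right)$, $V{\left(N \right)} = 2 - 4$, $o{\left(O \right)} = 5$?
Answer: $- \frac{9}{79} \approx -0.11392$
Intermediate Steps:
$V{\left(N \right)} = -2$ ($V{\left(N \right)} = 2 - 4 = -2$)
$S{\left(x,p \right)} = 9 p$ ($S{\left(x,p \right)} = p \left(5 + 4\right) = p 9 = 9 p$)
$Q{\left(F,n \right)} = -2 + n$ ($Q{\left(F,n \right)} = n - 2 = -2 + n$)
$\frac{S{\left(61,-1 \right)}}{Q{\left(68,m{\left(10,-2 \right)} \right)}} = \frac{9 \left(-1\right)}{-2 + \left(-1 + 10\right)^{2}} = - \frac{9}{-2 + 9^{2}} = - \frac{9}{-2 + 81} = - \frac{9}{79}$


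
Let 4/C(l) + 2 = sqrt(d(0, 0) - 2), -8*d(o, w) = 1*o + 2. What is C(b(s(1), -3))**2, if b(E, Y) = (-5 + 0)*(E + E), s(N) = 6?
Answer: 448/625 + 1536*I/625 ≈ 0.7168 + 2.4576*I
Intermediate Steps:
d(o, w) = -1/4 - o/8 (d(o, w) = -(1*o + 2)/8 = -(o + 2)/8 = -(2 + o)/8 = -1/4 - o/8)
b(E, Y) = -10*E
C(l) = 16*(-2 - 3*I/2)/25 (C(l) = 4/(-2 + sqrt((-1/4 - 1/8*0) - 2)) = 4/(-2 + sqrt((-1/4 + 0) - 2)) = 4/(-2 + sqrt(-1/4 - 2)) = 4/(-2 + sqrt(-9/4)) = 4/(-2 + 3*I/2) = 4*(4*(-2 - 3*I/2)/25) = 16*(-2 - 3*I/2)/25)
C(b(s(1), -3))**2 = (-32/25 - 24*I/25)**2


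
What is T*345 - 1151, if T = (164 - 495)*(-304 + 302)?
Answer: 227239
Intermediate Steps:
T = 662 (T = -331*(-2) = 662)
T*345 - 1151 = 662*345 - 1151 = 228390 - 1151 = 227239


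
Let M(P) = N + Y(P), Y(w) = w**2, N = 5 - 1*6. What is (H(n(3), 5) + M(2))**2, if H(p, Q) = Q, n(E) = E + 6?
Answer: 64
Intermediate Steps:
n(E) = 6 + E
N = -1 (N = 5 - 6 = -1)
M(P) = -1 + P**2
(H(n(3), 5) + M(2))**2 = (5 + (-1 + 2**2))**2 = (5 + (-1 + 4))**2 = (5 + 3)**2 = 8**2 = 64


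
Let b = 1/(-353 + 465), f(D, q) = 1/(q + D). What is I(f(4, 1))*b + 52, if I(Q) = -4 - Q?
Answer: 4157/80 ≈ 51.963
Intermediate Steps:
f(D, q) = 1/(D + q)
b = 1/112 ≈ 0.0089286
I(f(4, 1))*b + 52 = (-4 - 1/(4 + 1))*(1/112) + 52 = (-4 - 1/5)*(1/112) + 52 = (-4 - 1*⅕)*(1/112) + 52 = (-4 - ⅕)*(1/112) + 52 = -21/5*1/112 + 52 = -3/80 + 52 = 4157/80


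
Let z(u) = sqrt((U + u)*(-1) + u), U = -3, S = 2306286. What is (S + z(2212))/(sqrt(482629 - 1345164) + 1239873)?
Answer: (2306286 + sqrt(3))/(1239873 + I*sqrt(862535)) ≈ 1.8601 - 0.0013933*I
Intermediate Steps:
z(u) = sqrt(3) (z(u) = sqrt((-3 + u)*(-1) + u) = sqrt((3 - u) + u) = sqrt(3))
(S + z(2212))/(sqrt(482629 - 1345164) + 1239873) = (2306286 + sqrt(3))/(sqrt(482629 - 1345164) + 1239873) = (2306286 + sqrt(3))/(sqrt(-862535) + 1239873) = (2306286 + sqrt(3))/(I*sqrt(862535) + 1239873) = (2306286 + sqrt(3))/(1239873 + I*sqrt(862535))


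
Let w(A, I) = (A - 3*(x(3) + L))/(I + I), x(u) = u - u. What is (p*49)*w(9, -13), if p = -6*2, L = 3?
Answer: 0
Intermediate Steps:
x(u) = 0
w(A, I) = (-9 + A)/(2*I) (w(A, I) = (A - 3*(0 + 3))/(I + I) = (A - 3*3)/((2*I)) = (A - 9)*(1/(2*I)) = (-9 + A)*(1/(2*I)) = (-9 + A)/(2*I))
p = -12
(p*49)*w(9, -13) = (-12*49)*((1/2)*(-9 + 9)/(-13)) = -294*(-1)*0/13 = -588*0 = 0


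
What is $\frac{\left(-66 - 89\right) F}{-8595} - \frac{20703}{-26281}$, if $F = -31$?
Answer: $\frac{10332416}{45177039} \approx 0.22871$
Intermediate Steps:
$\frac{\left(-66 - 89\right) F}{-8595} - \frac{20703}{-26281} = \frac{\left(-66 - 89\right) \left(-31\right)}{-8595} - \frac{20703}{-26281} = \left(-155\right) \left(-31\right) \left(- \frac{1}{8595}\right) - - \frac{20703}{26281} = 4805 \left(- \frac{1}{8595}\right) + \frac{20703}{26281} = - \frac{961}{1719} + \frac{20703}{26281} = \frac{10332416}{45177039}$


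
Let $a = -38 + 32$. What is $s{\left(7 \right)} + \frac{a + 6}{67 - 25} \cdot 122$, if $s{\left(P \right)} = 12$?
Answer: $12$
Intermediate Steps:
$a = -6$
$s{\left(7 \right)} + \frac{a + 6}{67 - 25} \cdot 122 = 12 + \frac{-6 + 6}{67 - 25} \cdot 122 = 12 + \frac{0}{42} \cdot 122 = 12 + 0 \cdot \frac{1}{42} \cdot 122 = 12 + 0 \cdot 122 = 12 + 0 = 12$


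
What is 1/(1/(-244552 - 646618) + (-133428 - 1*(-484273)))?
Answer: 891170/312662538649 ≈ 2.8503e-6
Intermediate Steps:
1/(1/(-244552 - 646618) + (-133428 - 1*(-484273))) = 1/(1/(-891170) + (-133428 + 484273)) = 1/(-1/891170 + 350845) = 1/(312662538649/891170) = 891170/312662538649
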